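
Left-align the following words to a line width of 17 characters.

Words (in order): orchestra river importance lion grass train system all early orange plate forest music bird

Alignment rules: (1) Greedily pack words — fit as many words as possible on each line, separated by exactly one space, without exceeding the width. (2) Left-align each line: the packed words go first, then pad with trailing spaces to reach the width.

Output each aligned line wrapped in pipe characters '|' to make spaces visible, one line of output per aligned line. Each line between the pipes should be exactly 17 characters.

Line 1: ['orchestra', 'river'] (min_width=15, slack=2)
Line 2: ['importance', 'lion'] (min_width=15, slack=2)
Line 3: ['grass', 'train'] (min_width=11, slack=6)
Line 4: ['system', 'all', 'early'] (min_width=16, slack=1)
Line 5: ['orange', 'plate'] (min_width=12, slack=5)
Line 6: ['forest', 'music', 'bird'] (min_width=17, slack=0)

Answer: |orchestra river  |
|importance lion  |
|grass train      |
|system all early |
|orange plate     |
|forest music bird|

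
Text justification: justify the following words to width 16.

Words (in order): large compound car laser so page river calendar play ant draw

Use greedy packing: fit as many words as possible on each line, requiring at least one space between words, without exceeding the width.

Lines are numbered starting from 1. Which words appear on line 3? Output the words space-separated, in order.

Line 1: ['large', 'compound'] (min_width=14, slack=2)
Line 2: ['car', 'laser', 'so'] (min_width=12, slack=4)
Line 3: ['page', 'river'] (min_width=10, slack=6)
Line 4: ['calendar', 'play'] (min_width=13, slack=3)
Line 5: ['ant', 'draw'] (min_width=8, slack=8)

Answer: page river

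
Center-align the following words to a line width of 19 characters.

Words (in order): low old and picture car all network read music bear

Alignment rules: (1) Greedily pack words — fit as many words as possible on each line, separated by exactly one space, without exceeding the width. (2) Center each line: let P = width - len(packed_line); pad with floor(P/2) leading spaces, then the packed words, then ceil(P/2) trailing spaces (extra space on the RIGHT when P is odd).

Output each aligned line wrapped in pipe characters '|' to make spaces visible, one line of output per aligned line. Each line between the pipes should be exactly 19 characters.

Answer: |low old and picture|
|  car all network  |
|  read music bear  |

Derivation:
Line 1: ['low', 'old', 'and', 'picture'] (min_width=19, slack=0)
Line 2: ['car', 'all', 'network'] (min_width=15, slack=4)
Line 3: ['read', 'music', 'bear'] (min_width=15, slack=4)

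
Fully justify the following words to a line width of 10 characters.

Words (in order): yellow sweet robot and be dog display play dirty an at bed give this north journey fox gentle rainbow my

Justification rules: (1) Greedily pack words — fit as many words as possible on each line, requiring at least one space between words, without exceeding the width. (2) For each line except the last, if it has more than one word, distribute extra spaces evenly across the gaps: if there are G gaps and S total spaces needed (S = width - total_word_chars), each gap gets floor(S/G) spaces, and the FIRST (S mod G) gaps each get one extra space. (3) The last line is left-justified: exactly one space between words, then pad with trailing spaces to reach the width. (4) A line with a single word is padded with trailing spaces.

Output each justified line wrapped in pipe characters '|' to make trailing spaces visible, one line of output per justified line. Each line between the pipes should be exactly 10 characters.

Line 1: ['yellow'] (min_width=6, slack=4)
Line 2: ['sweet'] (min_width=5, slack=5)
Line 3: ['robot', 'and'] (min_width=9, slack=1)
Line 4: ['be', 'dog'] (min_width=6, slack=4)
Line 5: ['display'] (min_width=7, slack=3)
Line 6: ['play', 'dirty'] (min_width=10, slack=0)
Line 7: ['an', 'at', 'bed'] (min_width=9, slack=1)
Line 8: ['give', 'this'] (min_width=9, slack=1)
Line 9: ['north'] (min_width=5, slack=5)
Line 10: ['journey'] (min_width=7, slack=3)
Line 11: ['fox', 'gentle'] (min_width=10, slack=0)
Line 12: ['rainbow', 'my'] (min_width=10, slack=0)

Answer: |yellow    |
|sweet     |
|robot  and|
|be     dog|
|display   |
|play dirty|
|an  at bed|
|give  this|
|north     |
|journey   |
|fox gentle|
|rainbow my|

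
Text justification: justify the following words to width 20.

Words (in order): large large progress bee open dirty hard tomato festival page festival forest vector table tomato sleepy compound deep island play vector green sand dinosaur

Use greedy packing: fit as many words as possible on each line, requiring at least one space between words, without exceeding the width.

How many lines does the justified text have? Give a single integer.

Answer: 8

Derivation:
Line 1: ['large', 'large', 'progress'] (min_width=20, slack=0)
Line 2: ['bee', 'open', 'dirty', 'hard'] (min_width=19, slack=1)
Line 3: ['tomato', 'festival', 'page'] (min_width=20, slack=0)
Line 4: ['festival', 'forest'] (min_width=15, slack=5)
Line 5: ['vector', 'table', 'tomato'] (min_width=19, slack=1)
Line 6: ['sleepy', 'compound', 'deep'] (min_width=20, slack=0)
Line 7: ['island', 'play', 'vector'] (min_width=18, slack=2)
Line 8: ['green', 'sand', 'dinosaur'] (min_width=19, slack=1)
Total lines: 8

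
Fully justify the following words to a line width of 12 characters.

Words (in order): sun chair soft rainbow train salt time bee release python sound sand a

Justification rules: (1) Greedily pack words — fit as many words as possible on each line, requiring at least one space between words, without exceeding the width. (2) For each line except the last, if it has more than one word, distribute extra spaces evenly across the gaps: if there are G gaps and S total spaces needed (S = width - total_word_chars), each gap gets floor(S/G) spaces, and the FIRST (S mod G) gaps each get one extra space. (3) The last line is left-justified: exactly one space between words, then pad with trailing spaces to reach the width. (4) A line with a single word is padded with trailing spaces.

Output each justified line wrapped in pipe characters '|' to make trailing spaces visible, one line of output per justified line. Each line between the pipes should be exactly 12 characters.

Line 1: ['sun', 'chair'] (min_width=9, slack=3)
Line 2: ['soft', 'rainbow'] (min_width=12, slack=0)
Line 3: ['train', 'salt'] (min_width=10, slack=2)
Line 4: ['time', 'bee'] (min_width=8, slack=4)
Line 5: ['release'] (min_width=7, slack=5)
Line 6: ['python', 'sound'] (min_width=12, slack=0)
Line 7: ['sand', 'a'] (min_width=6, slack=6)

Answer: |sun    chair|
|soft rainbow|
|train   salt|
|time     bee|
|release     |
|python sound|
|sand a      |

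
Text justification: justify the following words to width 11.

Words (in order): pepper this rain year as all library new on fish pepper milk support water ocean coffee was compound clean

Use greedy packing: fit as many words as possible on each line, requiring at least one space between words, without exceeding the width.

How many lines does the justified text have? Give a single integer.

Line 1: ['pepper', 'this'] (min_width=11, slack=0)
Line 2: ['rain', 'year'] (min_width=9, slack=2)
Line 3: ['as', 'all'] (min_width=6, slack=5)
Line 4: ['library', 'new'] (min_width=11, slack=0)
Line 5: ['on', 'fish'] (min_width=7, slack=4)
Line 6: ['pepper', 'milk'] (min_width=11, slack=0)
Line 7: ['support'] (min_width=7, slack=4)
Line 8: ['water', 'ocean'] (min_width=11, slack=0)
Line 9: ['coffee', 'was'] (min_width=10, slack=1)
Line 10: ['compound'] (min_width=8, slack=3)
Line 11: ['clean'] (min_width=5, slack=6)
Total lines: 11

Answer: 11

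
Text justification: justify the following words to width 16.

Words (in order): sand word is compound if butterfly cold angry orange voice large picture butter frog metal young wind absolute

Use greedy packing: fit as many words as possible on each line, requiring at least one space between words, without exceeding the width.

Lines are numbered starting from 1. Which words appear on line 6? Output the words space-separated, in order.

Line 1: ['sand', 'word', 'is'] (min_width=12, slack=4)
Line 2: ['compound', 'if'] (min_width=11, slack=5)
Line 3: ['butterfly', 'cold'] (min_width=14, slack=2)
Line 4: ['angry', 'orange'] (min_width=12, slack=4)
Line 5: ['voice', 'large'] (min_width=11, slack=5)
Line 6: ['picture', 'butter'] (min_width=14, slack=2)
Line 7: ['frog', 'metal', 'young'] (min_width=16, slack=0)
Line 8: ['wind', 'absolute'] (min_width=13, slack=3)

Answer: picture butter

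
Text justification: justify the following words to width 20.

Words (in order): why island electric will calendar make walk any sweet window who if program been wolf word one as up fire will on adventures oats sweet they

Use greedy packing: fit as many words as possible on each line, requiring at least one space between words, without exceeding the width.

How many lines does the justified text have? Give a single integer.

Line 1: ['why', 'island', 'electric'] (min_width=19, slack=1)
Line 2: ['will', 'calendar', 'make'] (min_width=18, slack=2)
Line 3: ['walk', 'any', 'sweet'] (min_width=14, slack=6)
Line 4: ['window', 'who', 'if'] (min_width=13, slack=7)
Line 5: ['program', 'been', 'wolf'] (min_width=17, slack=3)
Line 6: ['word', 'one', 'as', 'up', 'fire'] (min_width=19, slack=1)
Line 7: ['will', 'on', 'adventures'] (min_width=18, slack=2)
Line 8: ['oats', 'sweet', 'they'] (min_width=15, slack=5)
Total lines: 8

Answer: 8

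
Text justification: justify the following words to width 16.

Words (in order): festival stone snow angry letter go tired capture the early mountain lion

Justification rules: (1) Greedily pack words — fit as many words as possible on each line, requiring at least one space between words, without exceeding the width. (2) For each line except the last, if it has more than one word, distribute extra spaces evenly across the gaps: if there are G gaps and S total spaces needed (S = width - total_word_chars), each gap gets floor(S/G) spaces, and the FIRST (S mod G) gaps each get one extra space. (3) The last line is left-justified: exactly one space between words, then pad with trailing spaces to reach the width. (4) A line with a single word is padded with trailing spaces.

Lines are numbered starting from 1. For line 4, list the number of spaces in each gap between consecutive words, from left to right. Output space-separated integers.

Line 1: ['festival', 'stone'] (min_width=14, slack=2)
Line 2: ['snow', 'angry'] (min_width=10, slack=6)
Line 3: ['letter', 'go', 'tired'] (min_width=15, slack=1)
Line 4: ['capture', 'the'] (min_width=11, slack=5)
Line 5: ['early', 'mountain'] (min_width=14, slack=2)
Line 6: ['lion'] (min_width=4, slack=12)

Answer: 6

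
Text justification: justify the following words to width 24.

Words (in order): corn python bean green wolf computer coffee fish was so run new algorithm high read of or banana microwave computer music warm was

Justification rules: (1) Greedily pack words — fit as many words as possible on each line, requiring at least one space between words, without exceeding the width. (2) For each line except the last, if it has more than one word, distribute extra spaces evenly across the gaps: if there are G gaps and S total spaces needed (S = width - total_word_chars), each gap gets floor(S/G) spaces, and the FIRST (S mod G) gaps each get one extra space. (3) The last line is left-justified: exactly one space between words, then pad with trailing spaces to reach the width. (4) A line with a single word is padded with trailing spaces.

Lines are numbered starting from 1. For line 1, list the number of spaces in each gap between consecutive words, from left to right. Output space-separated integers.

Answer: 2 2 1

Derivation:
Line 1: ['corn', 'python', 'bean', 'green'] (min_width=22, slack=2)
Line 2: ['wolf', 'computer', 'coffee'] (min_width=20, slack=4)
Line 3: ['fish', 'was', 'so', 'run', 'new'] (min_width=19, slack=5)
Line 4: ['algorithm', 'high', 'read', 'of'] (min_width=22, slack=2)
Line 5: ['or', 'banana', 'microwave'] (min_width=19, slack=5)
Line 6: ['computer', 'music', 'warm', 'was'] (min_width=23, slack=1)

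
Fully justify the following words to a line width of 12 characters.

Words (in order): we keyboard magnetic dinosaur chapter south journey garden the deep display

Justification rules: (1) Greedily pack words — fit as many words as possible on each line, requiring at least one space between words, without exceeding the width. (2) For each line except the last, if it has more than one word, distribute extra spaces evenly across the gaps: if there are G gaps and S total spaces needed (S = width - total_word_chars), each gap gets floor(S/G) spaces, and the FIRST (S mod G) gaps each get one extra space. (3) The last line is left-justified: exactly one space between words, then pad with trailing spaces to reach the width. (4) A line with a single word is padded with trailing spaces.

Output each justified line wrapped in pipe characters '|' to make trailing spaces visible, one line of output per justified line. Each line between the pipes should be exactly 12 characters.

Answer: |we  keyboard|
|magnetic    |
|dinosaur    |
|chapter     |
|south       |
|journey     |
|garden   the|
|deep display|

Derivation:
Line 1: ['we', 'keyboard'] (min_width=11, slack=1)
Line 2: ['magnetic'] (min_width=8, slack=4)
Line 3: ['dinosaur'] (min_width=8, slack=4)
Line 4: ['chapter'] (min_width=7, slack=5)
Line 5: ['south'] (min_width=5, slack=7)
Line 6: ['journey'] (min_width=7, slack=5)
Line 7: ['garden', 'the'] (min_width=10, slack=2)
Line 8: ['deep', 'display'] (min_width=12, slack=0)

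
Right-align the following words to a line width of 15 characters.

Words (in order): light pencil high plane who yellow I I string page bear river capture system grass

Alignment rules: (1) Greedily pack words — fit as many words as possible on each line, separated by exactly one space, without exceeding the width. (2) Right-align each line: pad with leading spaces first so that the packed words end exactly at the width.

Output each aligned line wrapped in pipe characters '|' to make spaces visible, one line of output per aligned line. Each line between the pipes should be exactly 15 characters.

Line 1: ['light', 'pencil'] (min_width=12, slack=3)
Line 2: ['high', 'plane', 'who'] (min_width=14, slack=1)
Line 3: ['yellow', 'I', 'I'] (min_width=10, slack=5)
Line 4: ['string', 'page'] (min_width=11, slack=4)
Line 5: ['bear', 'river'] (min_width=10, slack=5)
Line 6: ['capture', 'system'] (min_width=14, slack=1)
Line 7: ['grass'] (min_width=5, slack=10)

Answer: |   light pencil|
| high plane who|
|     yellow I I|
|    string page|
|     bear river|
| capture system|
|          grass|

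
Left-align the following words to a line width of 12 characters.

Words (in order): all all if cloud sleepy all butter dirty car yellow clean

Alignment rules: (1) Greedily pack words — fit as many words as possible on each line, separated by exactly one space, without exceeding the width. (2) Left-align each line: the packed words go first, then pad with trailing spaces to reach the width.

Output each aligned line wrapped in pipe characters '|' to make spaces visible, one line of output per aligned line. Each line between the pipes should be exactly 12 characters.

Line 1: ['all', 'all', 'if'] (min_width=10, slack=2)
Line 2: ['cloud', 'sleepy'] (min_width=12, slack=0)
Line 3: ['all', 'butter'] (min_width=10, slack=2)
Line 4: ['dirty', 'car'] (min_width=9, slack=3)
Line 5: ['yellow', 'clean'] (min_width=12, slack=0)

Answer: |all all if  |
|cloud sleepy|
|all butter  |
|dirty car   |
|yellow clean|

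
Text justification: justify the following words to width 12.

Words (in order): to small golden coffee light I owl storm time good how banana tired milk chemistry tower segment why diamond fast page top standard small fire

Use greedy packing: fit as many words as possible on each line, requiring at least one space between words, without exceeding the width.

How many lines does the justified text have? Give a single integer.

Line 1: ['to', 'small'] (min_width=8, slack=4)
Line 2: ['golden'] (min_width=6, slack=6)
Line 3: ['coffee', 'light'] (min_width=12, slack=0)
Line 4: ['I', 'owl', 'storm'] (min_width=11, slack=1)
Line 5: ['time', 'good'] (min_width=9, slack=3)
Line 6: ['how', 'banana'] (min_width=10, slack=2)
Line 7: ['tired', 'milk'] (min_width=10, slack=2)
Line 8: ['chemistry'] (min_width=9, slack=3)
Line 9: ['tower'] (min_width=5, slack=7)
Line 10: ['segment', 'why'] (min_width=11, slack=1)
Line 11: ['diamond', 'fast'] (min_width=12, slack=0)
Line 12: ['page', 'top'] (min_width=8, slack=4)
Line 13: ['standard'] (min_width=8, slack=4)
Line 14: ['small', 'fire'] (min_width=10, slack=2)
Total lines: 14

Answer: 14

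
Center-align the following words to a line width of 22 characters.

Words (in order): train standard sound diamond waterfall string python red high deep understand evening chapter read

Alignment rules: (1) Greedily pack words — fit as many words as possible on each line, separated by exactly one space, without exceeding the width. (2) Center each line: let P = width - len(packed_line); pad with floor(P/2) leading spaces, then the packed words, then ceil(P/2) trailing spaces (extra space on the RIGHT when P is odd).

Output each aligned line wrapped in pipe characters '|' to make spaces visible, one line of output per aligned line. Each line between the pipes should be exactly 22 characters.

Answer: | train standard sound |
|  diamond waterfall   |
|string python red high|
|   deep understand    |
| evening chapter read |

Derivation:
Line 1: ['train', 'standard', 'sound'] (min_width=20, slack=2)
Line 2: ['diamond', 'waterfall'] (min_width=17, slack=5)
Line 3: ['string', 'python', 'red', 'high'] (min_width=22, slack=0)
Line 4: ['deep', 'understand'] (min_width=15, slack=7)
Line 5: ['evening', 'chapter', 'read'] (min_width=20, slack=2)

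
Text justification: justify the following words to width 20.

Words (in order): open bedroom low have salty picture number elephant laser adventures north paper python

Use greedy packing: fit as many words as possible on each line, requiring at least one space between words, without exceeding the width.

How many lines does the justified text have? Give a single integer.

Line 1: ['open', 'bedroom', 'low'] (min_width=16, slack=4)
Line 2: ['have', 'salty', 'picture'] (min_width=18, slack=2)
Line 3: ['number', 'elephant'] (min_width=15, slack=5)
Line 4: ['laser', 'adventures'] (min_width=16, slack=4)
Line 5: ['north', 'paper', 'python'] (min_width=18, slack=2)
Total lines: 5

Answer: 5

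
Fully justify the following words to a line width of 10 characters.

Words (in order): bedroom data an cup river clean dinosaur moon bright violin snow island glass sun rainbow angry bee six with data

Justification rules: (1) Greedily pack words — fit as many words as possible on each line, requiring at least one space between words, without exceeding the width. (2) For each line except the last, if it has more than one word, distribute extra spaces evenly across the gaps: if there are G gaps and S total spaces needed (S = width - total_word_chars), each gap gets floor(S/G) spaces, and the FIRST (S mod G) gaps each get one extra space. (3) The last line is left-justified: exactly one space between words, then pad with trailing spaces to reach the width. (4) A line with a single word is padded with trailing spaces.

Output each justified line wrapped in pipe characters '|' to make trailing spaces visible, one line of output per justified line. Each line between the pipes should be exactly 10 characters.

Line 1: ['bedroom'] (min_width=7, slack=3)
Line 2: ['data', 'an'] (min_width=7, slack=3)
Line 3: ['cup', 'river'] (min_width=9, slack=1)
Line 4: ['clean'] (min_width=5, slack=5)
Line 5: ['dinosaur'] (min_width=8, slack=2)
Line 6: ['moon'] (min_width=4, slack=6)
Line 7: ['bright'] (min_width=6, slack=4)
Line 8: ['violin'] (min_width=6, slack=4)
Line 9: ['snow'] (min_width=4, slack=6)
Line 10: ['island'] (min_width=6, slack=4)
Line 11: ['glass', 'sun'] (min_width=9, slack=1)
Line 12: ['rainbow'] (min_width=7, slack=3)
Line 13: ['angry', 'bee'] (min_width=9, slack=1)
Line 14: ['six', 'with'] (min_width=8, slack=2)
Line 15: ['data'] (min_width=4, slack=6)

Answer: |bedroom   |
|data    an|
|cup  river|
|clean     |
|dinosaur  |
|moon      |
|bright    |
|violin    |
|snow      |
|island    |
|glass  sun|
|rainbow   |
|angry  bee|
|six   with|
|data      |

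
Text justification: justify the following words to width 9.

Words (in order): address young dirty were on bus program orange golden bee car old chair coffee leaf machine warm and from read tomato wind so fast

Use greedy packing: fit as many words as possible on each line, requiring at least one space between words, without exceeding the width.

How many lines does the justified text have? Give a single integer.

Line 1: ['address'] (min_width=7, slack=2)
Line 2: ['young'] (min_width=5, slack=4)
Line 3: ['dirty'] (min_width=5, slack=4)
Line 4: ['were', 'on'] (min_width=7, slack=2)
Line 5: ['bus'] (min_width=3, slack=6)
Line 6: ['program'] (min_width=7, slack=2)
Line 7: ['orange'] (min_width=6, slack=3)
Line 8: ['golden'] (min_width=6, slack=3)
Line 9: ['bee', 'car'] (min_width=7, slack=2)
Line 10: ['old', 'chair'] (min_width=9, slack=0)
Line 11: ['coffee'] (min_width=6, slack=3)
Line 12: ['leaf'] (min_width=4, slack=5)
Line 13: ['machine'] (min_width=7, slack=2)
Line 14: ['warm', 'and'] (min_width=8, slack=1)
Line 15: ['from', 'read'] (min_width=9, slack=0)
Line 16: ['tomato'] (min_width=6, slack=3)
Line 17: ['wind', 'so'] (min_width=7, slack=2)
Line 18: ['fast'] (min_width=4, slack=5)
Total lines: 18

Answer: 18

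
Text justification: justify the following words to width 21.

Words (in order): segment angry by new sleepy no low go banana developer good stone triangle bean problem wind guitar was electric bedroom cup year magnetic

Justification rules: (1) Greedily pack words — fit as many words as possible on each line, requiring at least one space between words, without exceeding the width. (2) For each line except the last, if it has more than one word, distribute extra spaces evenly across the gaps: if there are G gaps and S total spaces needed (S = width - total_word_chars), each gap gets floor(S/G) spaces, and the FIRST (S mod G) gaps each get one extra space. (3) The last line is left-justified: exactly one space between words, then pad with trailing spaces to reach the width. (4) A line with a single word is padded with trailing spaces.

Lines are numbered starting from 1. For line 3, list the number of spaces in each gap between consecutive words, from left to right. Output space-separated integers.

Line 1: ['segment', 'angry', 'by', 'new'] (min_width=20, slack=1)
Line 2: ['sleepy', 'no', 'low', 'go'] (min_width=16, slack=5)
Line 3: ['banana', 'developer', 'good'] (min_width=21, slack=0)
Line 4: ['stone', 'triangle', 'bean'] (min_width=19, slack=2)
Line 5: ['problem', 'wind', 'guitar'] (min_width=19, slack=2)
Line 6: ['was', 'electric', 'bedroom'] (min_width=20, slack=1)
Line 7: ['cup', 'year', 'magnetic'] (min_width=17, slack=4)

Answer: 1 1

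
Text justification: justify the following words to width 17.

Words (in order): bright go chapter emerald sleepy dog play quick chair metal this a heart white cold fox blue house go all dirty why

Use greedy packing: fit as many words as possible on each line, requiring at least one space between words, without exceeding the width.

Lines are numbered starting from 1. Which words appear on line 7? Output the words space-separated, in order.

Answer: house go all

Derivation:
Line 1: ['bright', 'go', 'chapter'] (min_width=17, slack=0)
Line 2: ['emerald', 'sleepy'] (min_width=14, slack=3)
Line 3: ['dog', 'play', 'quick'] (min_width=14, slack=3)
Line 4: ['chair', 'metal', 'this'] (min_width=16, slack=1)
Line 5: ['a', 'heart', 'white'] (min_width=13, slack=4)
Line 6: ['cold', 'fox', 'blue'] (min_width=13, slack=4)
Line 7: ['house', 'go', 'all'] (min_width=12, slack=5)
Line 8: ['dirty', 'why'] (min_width=9, slack=8)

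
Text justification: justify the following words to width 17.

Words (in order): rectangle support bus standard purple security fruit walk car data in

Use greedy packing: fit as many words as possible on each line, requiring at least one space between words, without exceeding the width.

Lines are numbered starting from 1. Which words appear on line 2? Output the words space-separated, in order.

Line 1: ['rectangle', 'support'] (min_width=17, slack=0)
Line 2: ['bus', 'standard'] (min_width=12, slack=5)
Line 3: ['purple', 'security'] (min_width=15, slack=2)
Line 4: ['fruit', 'walk', 'car'] (min_width=14, slack=3)
Line 5: ['data', 'in'] (min_width=7, slack=10)

Answer: bus standard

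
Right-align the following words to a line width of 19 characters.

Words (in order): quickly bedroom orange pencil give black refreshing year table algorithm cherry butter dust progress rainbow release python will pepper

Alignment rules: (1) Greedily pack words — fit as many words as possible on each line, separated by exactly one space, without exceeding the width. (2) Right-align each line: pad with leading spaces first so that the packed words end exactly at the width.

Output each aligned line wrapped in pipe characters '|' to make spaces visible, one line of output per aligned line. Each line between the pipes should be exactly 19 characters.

Answer: |    quickly bedroom|
| orange pencil give|
|   black refreshing|
|         year table|
|   algorithm cherry|
|        butter dust|
|   progress rainbow|
|release python will|
|             pepper|

Derivation:
Line 1: ['quickly', 'bedroom'] (min_width=15, slack=4)
Line 2: ['orange', 'pencil', 'give'] (min_width=18, slack=1)
Line 3: ['black', 'refreshing'] (min_width=16, slack=3)
Line 4: ['year', 'table'] (min_width=10, slack=9)
Line 5: ['algorithm', 'cherry'] (min_width=16, slack=3)
Line 6: ['butter', 'dust'] (min_width=11, slack=8)
Line 7: ['progress', 'rainbow'] (min_width=16, slack=3)
Line 8: ['release', 'python', 'will'] (min_width=19, slack=0)
Line 9: ['pepper'] (min_width=6, slack=13)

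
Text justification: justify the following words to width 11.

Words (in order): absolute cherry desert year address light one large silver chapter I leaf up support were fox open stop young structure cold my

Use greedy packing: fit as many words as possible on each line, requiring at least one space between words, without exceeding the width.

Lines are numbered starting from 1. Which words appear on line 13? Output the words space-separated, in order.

Line 1: ['absolute'] (min_width=8, slack=3)
Line 2: ['cherry'] (min_width=6, slack=5)
Line 3: ['desert', 'year'] (min_width=11, slack=0)
Line 4: ['address'] (min_width=7, slack=4)
Line 5: ['light', 'one'] (min_width=9, slack=2)
Line 6: ['large'] (min_width=5, slack=6)
Line 7: ['silver'] (min_width=6, slack=5)
Line 8: ['chapter', 'I'] (min_width=9, slack=2)
Line 9: ['leaf', 'up'] (min_width=7, slack=4)
Line 10: ['support'] (min_width=7, slack=4)
Line 11: ['were', 'fox'] (min_width=8, slack=3)
Line 12: ['open', 'stop'] (min_width=9, slack=2)
Line 13: ['young'] (min_width=5, slack=6)
Line 14: ['structure'] (min_width=9, slack=2)
Line 15: ['cold', 'my'] (min_width=7, slack=4)

Answer: young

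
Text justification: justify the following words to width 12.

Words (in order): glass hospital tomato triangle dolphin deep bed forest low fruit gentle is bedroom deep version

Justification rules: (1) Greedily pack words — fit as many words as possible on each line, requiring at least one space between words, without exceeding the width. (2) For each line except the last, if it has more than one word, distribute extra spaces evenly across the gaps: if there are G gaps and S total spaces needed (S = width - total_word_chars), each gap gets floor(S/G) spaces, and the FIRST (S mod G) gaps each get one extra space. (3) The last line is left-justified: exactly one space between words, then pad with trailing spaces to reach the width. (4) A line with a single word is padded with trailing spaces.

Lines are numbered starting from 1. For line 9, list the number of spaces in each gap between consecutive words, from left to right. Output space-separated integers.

Line 1: ['glass'] (min_width=5, slack=7)
Line 2: ['hospital'] (min_width=8, slack=4)
Line 3: ['tomato'] (min_width=6, slack=6)
Line 4: ['triangle'] (min_width=8, slack=4)
Line 5: ['dolphin', 'deep'] (min_width=12, slack=0)
Line 6: ['bed', 'forest'] (min_width=10, slack=2)
Line 7: ['low', 'fruit'] (min_width=9, slack=3)
Line 8: ['gentle', 'is'] (min_width=9, slack=3)
Line 9: ['bedroom', 'deep'] (min_width=12, slack=0)
Line 10: ['version'] (min_width=7, slack=5)

Answer: 1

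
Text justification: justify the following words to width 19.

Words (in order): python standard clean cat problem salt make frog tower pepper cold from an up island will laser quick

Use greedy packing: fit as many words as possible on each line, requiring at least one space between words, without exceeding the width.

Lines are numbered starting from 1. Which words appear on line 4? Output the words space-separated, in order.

Line 1: ['python', 'standard'] (min_width=15, slack=4)
Line 2: ['clean', 'cat', 'problem'] (min_width=17, slack=2)
Line 3: ['salt', 'make', 'frog'] (min_width=14, slack=5)
Line 4: ['tower', 'pepper', 'cold'] (min_width=17, slack=2)
Line 5: ['from', 'an', 'up', 'island'] (min_width=17, slack=2)
Line 6: ['will', 'laser', 'quick'] (min_width=16, slack=3)

Answer: tower pepper cold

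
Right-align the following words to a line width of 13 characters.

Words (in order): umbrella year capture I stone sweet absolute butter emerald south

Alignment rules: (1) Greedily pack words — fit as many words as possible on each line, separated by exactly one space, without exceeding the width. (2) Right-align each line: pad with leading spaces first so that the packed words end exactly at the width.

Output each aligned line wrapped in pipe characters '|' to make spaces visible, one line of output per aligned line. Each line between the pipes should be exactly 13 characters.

Line 1: ['umbrella', 'year'] (min_width=13, slack=0)
Line 2: ['capture', 'I'] (min_width=9, slack=4)
Line 3: ['stone', 'sweet'] (min_width=11, slack=2)
Line 4: ['absolute'] (min_width=8, slack=5)
Line 5: ['butter'] (min_width=6, slack=7)
Line 6: ['emerald', 'south'] (min_width=13, slack=0)

Answer: |umbrella year|
|    capture I|
|  stone sweet|
|     absolute|
|       butter|
|emerald south|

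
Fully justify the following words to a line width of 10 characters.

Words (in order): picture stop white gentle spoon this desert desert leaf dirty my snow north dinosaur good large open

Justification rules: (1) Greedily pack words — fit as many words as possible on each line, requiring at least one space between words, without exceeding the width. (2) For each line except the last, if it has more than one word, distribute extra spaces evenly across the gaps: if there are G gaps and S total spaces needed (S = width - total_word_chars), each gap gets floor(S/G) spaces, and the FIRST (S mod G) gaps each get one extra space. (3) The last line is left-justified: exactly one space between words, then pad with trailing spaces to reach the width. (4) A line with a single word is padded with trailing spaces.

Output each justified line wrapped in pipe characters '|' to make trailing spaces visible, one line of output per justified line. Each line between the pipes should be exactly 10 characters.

Answer: |picture   |
|stop white|
|gentle    |
|spoon this|
|desert    |
|desert    |
|leaf dirty|
|my    snow|
|north     |
|dinosaur  |
|good large|
|open      |

Derivation:
Line 1: ['picture'] (min_width=7, slack=3)
Line 2: ['stop', 'white'] (min_width=10, slack=0)
Line 3: ['gentle'] (min_width=6, slack=4)
Line 4: ['spoon', 'this'] (min_width=10, slack=0)
Line 5: ['desert'] (min_width=6, slack=4)
Line 6: ['desert'] (min_width=6, slack=4)
Line 7: ['leaf', 'dirty'] (min_width=10, slack=0)
Line 8: ['my', 'snow'] (min_width=7, slack=3)
Line 9: ['north'] (min_width=5, slack=5)
Line 10: ['dinosaur'] (min_width=8, slack=2)
Line 11: ['good', 'large'] (min_width=10, slack=0)
Line 12: ['open'] (min_width=4, slack=6)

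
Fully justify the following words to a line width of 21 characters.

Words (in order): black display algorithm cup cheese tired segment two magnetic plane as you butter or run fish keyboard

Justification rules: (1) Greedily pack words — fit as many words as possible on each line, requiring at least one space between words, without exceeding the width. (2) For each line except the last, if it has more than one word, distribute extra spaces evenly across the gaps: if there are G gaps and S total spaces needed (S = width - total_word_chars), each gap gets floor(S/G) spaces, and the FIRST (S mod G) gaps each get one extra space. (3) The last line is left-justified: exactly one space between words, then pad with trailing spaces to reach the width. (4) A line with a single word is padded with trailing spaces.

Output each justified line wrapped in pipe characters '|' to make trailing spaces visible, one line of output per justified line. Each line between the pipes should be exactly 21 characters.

Line 1: ['black', 'display'] (min_width=13, slack=8)
Line 2: ['algorithm', 'cup', 'cheese'] (min_width=20, slack=1)
Line 3: ['tired', 'segment', 'two'] (min_width=17, slack=4)
Line 4: ['magnetic', 'plane', 'as', 'you'] (min_width=21, slack=0)
Line 5: ['butter', 'or', 'run', 'fish'] (min_width=18, slack=3)
Line 6: ['keyboard'] (min_width=8, slack=13)

Answer: |black         display|
|algorithm  cup cheese|
|tired   segment   two|
|magnetic plane as you|
|butter  or  run  fish|
|keyboard             |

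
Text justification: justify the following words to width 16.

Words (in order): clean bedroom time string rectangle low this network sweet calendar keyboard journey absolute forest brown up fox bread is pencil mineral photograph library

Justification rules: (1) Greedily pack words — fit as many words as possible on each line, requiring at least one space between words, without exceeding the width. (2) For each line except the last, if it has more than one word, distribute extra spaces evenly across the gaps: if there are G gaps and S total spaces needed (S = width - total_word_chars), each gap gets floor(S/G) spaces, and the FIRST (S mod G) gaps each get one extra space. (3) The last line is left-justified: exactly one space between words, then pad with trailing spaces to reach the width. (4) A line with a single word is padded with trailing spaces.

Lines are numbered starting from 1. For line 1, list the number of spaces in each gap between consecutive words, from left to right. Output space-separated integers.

Answer: 4

Derivation:
Line 1: ['clean', 'bedroom'] (min_width=13, slack=3)
Line 2: ['time', 'string'] (min_width=11, slack=5)
Line 3: ['rectangle', 'low'] (min_width=13, slack=3)
Line 4: ['this', 'network'] (min_width=12, slack=4)
Line 5: ['sweet', 'calendar'] (min_width=14, slack=2)
Line 6: ['keyboard', 'journey'] (min_width=16, slack=0)
Line 7: ['absolute', 'forest'] (min_width=15, slack=1)
Line 8: ['brown', 'up', 'fox'] (min_width=12, slack=4)
Line 9: ['bread', 'is', 'pencil'] (min_width=15, slack=1)
Line 10: ['mineral'] (min_width=7, slack=9)
Line 11: ['photograph'] (min_width=10, slack=6)
Line 12: ['library'] (min_width=7, slack=9)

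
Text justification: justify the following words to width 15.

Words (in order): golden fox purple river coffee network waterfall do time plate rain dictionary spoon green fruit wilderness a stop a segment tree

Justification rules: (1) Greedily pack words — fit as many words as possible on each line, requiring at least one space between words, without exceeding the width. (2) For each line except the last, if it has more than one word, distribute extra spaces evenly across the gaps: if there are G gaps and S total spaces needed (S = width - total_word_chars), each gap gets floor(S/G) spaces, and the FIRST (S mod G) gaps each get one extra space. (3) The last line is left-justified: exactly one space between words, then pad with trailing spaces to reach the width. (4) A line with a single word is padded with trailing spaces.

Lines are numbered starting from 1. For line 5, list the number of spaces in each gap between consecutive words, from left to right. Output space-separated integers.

Answer: 1 1

Derivation:
Line 1: ['golden', 'fox'] (min_width=10, slack=5)
Line 2: ['purple', 'river'] (min_width=12, slack=3)
Line 3: ['coffee', 'network'] (min_width=14, slack=1)
Line 4: ['waterfall', 'do'] (min_width=12, slack=3)
Line 5: ['time', 'plate', 'rain'] (min_width=15, slack=0)
Line 6: ['dictionary'] (min_width=10, slack=5)
Line 7: ['spoon', 'green'] (min_width=11, slack=4)
Line 8: ['fruit'] (min_width=5, slack=10)
Line 9: ['wilderness', 'a'] (min_width=12, slack=3)
Line 10: ['stop', 'a', 'segment'] (min_width=14, slack=1)
Line 11: ['tree'] (min_width=4, slack=11)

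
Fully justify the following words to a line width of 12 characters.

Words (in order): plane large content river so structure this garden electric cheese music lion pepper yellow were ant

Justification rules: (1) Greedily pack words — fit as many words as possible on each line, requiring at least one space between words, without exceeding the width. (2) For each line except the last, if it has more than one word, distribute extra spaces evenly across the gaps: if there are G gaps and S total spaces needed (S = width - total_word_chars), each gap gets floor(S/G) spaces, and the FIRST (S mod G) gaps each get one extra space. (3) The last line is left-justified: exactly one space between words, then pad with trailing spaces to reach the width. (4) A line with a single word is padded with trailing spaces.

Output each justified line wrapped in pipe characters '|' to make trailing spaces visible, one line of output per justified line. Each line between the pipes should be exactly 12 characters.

Answer: |plane  large|
|content     |
|river     so|
|structure   |
|this  garden|
|electric    |
|cheese music|
|lion  pepper|
|yellow  were|
|ant         |

Derivation:
Line 1: ['plane', 'large'] (min_width=11, slack=1)
Line 2: ['content'] (min_width=7, slack=5)
Line 3: ['river', 'so'] (min_width=8, slack=4)
Line 4: ['structure'] (min_width=9, slack=3)
Line 5: ['this', 'garden'] (min_width=11, slack=1)
Line 6: ['electric'] (min_width=8, slack=4)
Line 7: ['cheese', 'music'] (min_width=12, slack=0)
Line 8: ['lion', 'pepper'] (min_width=11, slack=1)
Line 9: ['yellow', 'were'] (min_width=11, slack=1)
Line 10: ['ant'] (min_width=3, slack=9)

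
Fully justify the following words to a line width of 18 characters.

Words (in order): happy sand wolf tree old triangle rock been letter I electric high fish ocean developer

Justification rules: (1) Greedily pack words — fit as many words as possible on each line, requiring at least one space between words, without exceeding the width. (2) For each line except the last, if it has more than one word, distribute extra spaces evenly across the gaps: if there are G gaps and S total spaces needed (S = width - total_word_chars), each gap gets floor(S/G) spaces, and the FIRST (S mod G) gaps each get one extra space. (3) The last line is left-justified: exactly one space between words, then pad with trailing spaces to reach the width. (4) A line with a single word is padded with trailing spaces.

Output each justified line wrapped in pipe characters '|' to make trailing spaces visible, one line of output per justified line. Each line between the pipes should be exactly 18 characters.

Answer: |happy   sand  wolf|
|tree  old triangle|
|rock been letter I|
|electric high fish|
|ocean developer   |

Derivation:
Line 1: ['happy', 'sand', 'wolf'] (min_width=15, slack=3)
Line 2: ['tree', 'old', 'triangle'] (min_width=17, slack=1)
Line 3: ['rock', 'been', 'letter', 'I'] (min_width=18, slack=0)
Line 4: ['electric', 'high', 'fish'] (min_width=18, slack=0)
Line 5: ['ocean', 'developer'] (min_width=15, slack=3)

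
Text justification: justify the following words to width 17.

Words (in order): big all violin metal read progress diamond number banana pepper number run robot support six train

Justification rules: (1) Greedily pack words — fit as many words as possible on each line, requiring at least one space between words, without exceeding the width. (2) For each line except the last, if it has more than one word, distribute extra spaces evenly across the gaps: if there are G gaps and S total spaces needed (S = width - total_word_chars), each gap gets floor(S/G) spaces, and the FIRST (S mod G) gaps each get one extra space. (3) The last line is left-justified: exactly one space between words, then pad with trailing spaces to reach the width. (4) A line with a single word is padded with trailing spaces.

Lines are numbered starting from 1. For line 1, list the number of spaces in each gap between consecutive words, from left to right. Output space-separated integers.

Line 1: ['big', 'all', 'violin'] (min_width=14, slack=3)
Line 2: ['metal', 'read'] (min_width=10, slack=7)
Line 3: ['progress', 'diamond'] (min_width=16, slack=1)
Line 4: ['number', 'banana'] (min_width=13, slack=4)
Line 5: ['pepper', 'number', 'run'] (min_width=17, slack=0)
Line 6: ['robot', 'support', 'six'] (min_width=17, slack=0)
Line 7: ['train'] (min_width=5, slack=12)

Answer: 3 2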